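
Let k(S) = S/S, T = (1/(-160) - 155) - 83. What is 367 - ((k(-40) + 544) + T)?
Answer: 9601/160 ≈ 60.006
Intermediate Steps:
T = -38081/160 (T = (-1/160 - 155) - 83 = -24801/160 - 83 = -38081/160 ≈ -238.01)
k(S) = 1
367 - ((k(-40) + 544) + T) = 367 - ((1 + 544) - 38081/160) = 367 - (545 - 38081/160) = 367 - 1*49119/160 = 367 - 49119/160 = 9601/160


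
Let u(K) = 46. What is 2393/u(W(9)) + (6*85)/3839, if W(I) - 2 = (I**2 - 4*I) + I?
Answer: 9210187/176594 ≈ 52.155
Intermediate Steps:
W(I) = 2 + I**2 - 3*I (W(I) = 2 + ((I**2 - 4*I) + I) = 2 + (I**2 - 3*I) = 2 + I**2 - 3*I)
2393/u(W(9)) + (6*85)/3839 = 2393/46 + (6*85)/3839 = 2393*(1/46) + 510*(1/3839) = 2393/46 + 510/3839 = 9210187/176594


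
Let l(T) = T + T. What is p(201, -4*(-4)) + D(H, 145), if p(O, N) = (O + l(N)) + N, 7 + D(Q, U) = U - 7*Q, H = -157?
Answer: 1486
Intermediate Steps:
l(T) = 2*T
D(Q, U) = -7 + U - 7*Q (D(Q, U) = -7 + (U - 7*Q) = -7 + U - 7*Q)
p(O, N) = O + 3*N (p(O, N) = (O + 2*N) + N = O + 3*N)
p(201, -4*(-4)) + D(H, 145) = (201 + 3*(-4*(-4))) + (-7 + 145 - 7*(-157)) = (201 + 3*16) + (-7 + 145 + 1099) = (201 + 48) + 1237 = 249 + 1237 = 1486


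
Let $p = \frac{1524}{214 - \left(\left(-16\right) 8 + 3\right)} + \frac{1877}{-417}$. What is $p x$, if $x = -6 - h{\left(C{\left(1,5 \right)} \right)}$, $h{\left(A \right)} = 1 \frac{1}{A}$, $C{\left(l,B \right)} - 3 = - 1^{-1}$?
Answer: $\frac{3445}{94242} \approx 0.036555$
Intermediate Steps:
$C{\left(l,B \right)} = 2$ ($C{\left(l,B \right)} = 3 - 1^{-1} = 3 - 1 = 2$)
$h{\left(A \right)} = \frac{1}{A}$
$x = - \frac{13}{2}$ ($x = -6 - \frac{1}{2} = - \frac{13}{2} \approx -6.5$)
$p = - \frac{265}{47121}$ ($p = \frac{1524}{214 - \left(-128 + 3\right)} + 1877 \left(- \frac{1}{417}\right) = \frac{1524}{214 - -125} - \frac{1877}{417} = \frac{1524}{214 + 125} - \frac{1877}{417} = \frac{1524}{339} - \frac{1877}{417} = 1524 \cdot \frac{1}{339} - \frac{1877}{417} = \frac{508}{113} - \frac{1877}{417} = - \frac{265}{47121} \approx -0.0056238$)
$p x = \left(- \frac{265}{47121}\right) \left(- \frac{13}{2}\right) = \frac{3445}{94242}$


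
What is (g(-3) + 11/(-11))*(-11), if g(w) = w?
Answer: 44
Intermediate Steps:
(g(-3) + 11/(-11))*(-11) = (-3 + 11/(-11))*(-11) = (-3 + 11*(-1/11))*(-11) = (-3 - 1)*(-11) = -4*(-11) = 44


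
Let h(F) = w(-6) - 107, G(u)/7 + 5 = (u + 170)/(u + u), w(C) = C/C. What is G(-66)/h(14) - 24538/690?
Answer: -14151899/402270 ≈ -35.180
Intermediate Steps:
w(C) = 1
G(u) = -35 + 7*(170 + u)/(2*u) (G(u) = -35 + 7*((u + 170)/(u + u)) = -35 + 7*((170 + u)/((2*u))) = -35 + 7*((170 + u)*(1/(2*u))) = -35 + 7*((170 + u)/(2*u)) = -35 + 7*(170 + u)/(2*u))
h(F) = -106 (h(F) = 1 - 107 = -106)
G(-66)/h(14) - 24538/690 = (-63/2 + 595/(-66))/(-106) - 24538/690 = (-63/2 + 595*(-1/66))*(-1/106) - 24538*1/690 = (-63/2 - 595/66)*(-1/106) - 12269/345 = -1337/33*(-1/106) - 12269/345 = 1337/3498 - 12269/345 = -14151899/402270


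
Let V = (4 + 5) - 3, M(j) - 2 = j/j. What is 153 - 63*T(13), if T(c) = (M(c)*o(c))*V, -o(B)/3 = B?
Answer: 44379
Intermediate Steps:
o(B) = -3*B
M(j) = 3 (M(j) = 2 + j/j = 2 + 1 = 3)
V = 6 (V = 9 - 3 = 6)
T(c) = -54*c (T(c) = (3*(-3*c))*6 = -9*c*6 = -54*c)
153 - 63*T(13) = 153 - (-3402)*13 = 153 - 63*(-702) = 153 + 44226 = 44379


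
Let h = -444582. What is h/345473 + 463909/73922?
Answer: 127403643353/25538055106 ≈ 4.9888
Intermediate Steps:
h/345473 + 463909/73922 = -444582/345473 + 463909/73922 = 127403643353/25538055106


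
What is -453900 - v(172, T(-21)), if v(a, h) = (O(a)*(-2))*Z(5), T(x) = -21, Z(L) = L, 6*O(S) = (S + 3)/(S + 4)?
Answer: -239658325/528 ≈ -4.5390e+5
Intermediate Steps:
O(S) = (3 + S)/(6*(4 + S)) (O(S) = ((S + 3)/(S + 4))/6 = ((3 + S)/(4 + S))/6 = (3 + S)/(6*(4 + S)))
v(a, h) = -5*(3 + a)/(3*(4 + a)) (v(a, h) = (((3 + a)/(6*(4 + a)))*(-2))*5 = -(3 + a)/(3*(4 + a))*5 = -5*(3 + a)/(3*(4 + a)))
-453900 - v(172, T(-21)) = -453900 - 5*(-3 - 1*172)/(3*(4 + 172)) = -453900 - 5*(-3 - 172)/(3*176) = -453900 - 5*(-175)/(3*176) = -453900 - 1*(-875/528) = -453900 + 875/528 = -239658325/528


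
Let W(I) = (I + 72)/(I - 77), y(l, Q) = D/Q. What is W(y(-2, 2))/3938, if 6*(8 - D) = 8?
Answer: -113/435149 ≈ -0.00025968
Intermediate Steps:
D = 20/3 (D = 8 - ⅙*8 = 8 - 4/3 = 20/3 ≈ 6.6667)
y(l, Q) = 20/(3*Q)
W(I) = (72 + I)/(-77 + I)
W(y(-2, 2))/3938 = ((72 + (20/3)/2)/(-77 + (20/3)/2))/3938 = ((72 + (20/3)*(½))/(-77 + (20/3)*(½)))*(1/3938) = ((72 + 10/3)/(-77 + 10/3))*(1/3938) = ((226/3)/(-221/3))*(1/3938) = -3/221*226/3*(1/3938) = -226/221*1/3938 = -113/435149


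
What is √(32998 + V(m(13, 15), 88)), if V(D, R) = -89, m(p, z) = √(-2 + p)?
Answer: √32909 ≈ 181.41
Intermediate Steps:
√(32998 + V(m(13, 15), 88)) = √(32998 - 89) = √32909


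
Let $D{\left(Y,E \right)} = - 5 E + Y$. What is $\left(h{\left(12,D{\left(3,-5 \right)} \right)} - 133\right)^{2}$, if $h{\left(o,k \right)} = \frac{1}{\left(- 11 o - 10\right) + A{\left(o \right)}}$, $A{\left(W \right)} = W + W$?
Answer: $\frac{246333025}{13924} \approx 17691.0$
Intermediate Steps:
$A{\left(W \right)} = 2 W$
$D{\left(Y,E \right)} = Y - 5 E$
$h{\left(o,k \right)} = \frac{1}{-10 - 9 o}$ ($h{\left(o,k \right)} = \frac{1}{\left(- 11 o - 10\right) + 2 o} = \frac{1}{\left(-10 - 11 o\right) + 2 o} = \frac{1}{-10 - 9 o}$)
$\left(h{\left(12,D{\left(3,-5 \right)} \right)} - 133\right)^{2} = \left(- \frac{1}{10 + 9 \cdot 12} - 133\right)^{2} = \left(- \frac{1}{10 + 108} - 133\right)^{2} = \left(- \frac{1}{118} - 133\right)^{2} = \left(- \frac{15695}{118}\right)^{2} = \frac{246333025}{13924}$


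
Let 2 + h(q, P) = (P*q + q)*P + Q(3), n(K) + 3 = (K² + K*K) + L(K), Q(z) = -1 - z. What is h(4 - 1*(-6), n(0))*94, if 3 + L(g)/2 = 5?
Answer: 1316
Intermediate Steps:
L(g) = 4 (L(g) = -6 + 2*5 = -6 + 10 = 4)
n(K) = 1 + 2*K² (n(K) = -3 + ((K² + K*K) + 4) = -3 + ((K² + K²) + 4) = -3 + (2*K² + 4) = -3 + (4 + 2*K²) = 1 + 2*K²)
h(q, P) = -6 + P*(q + P*q) (h(q, P) = -2 + ((P*q + q)*P + (-1 - 1*3)) = -2 + ((q + P*q)*P + (-1 - 3)) = -2 + (P*(q + P*q) - 4) = -2 + (-4 + P*(q + P*q)) = -6 + P*(q + P*q))
h(4 - 1*(-6), n(0))*94 = (-6 + (1 + 2*0²)*(4 - 1*(-6)) + (4 - 1*(-6))*(1 + 2*0²)²)*94 = (-6 + (1 + 2*0)*(4 + 6) + (4 + 6)*(1 + 2*0)²)*94 = (-6 + (1 + 0)*10 + 10*(1 + 0)²)*94 = (-6 + 1*10 + 10*1²)*94 = (-6 + 10 + 10*1)*94 = (-6 + 10 + 10)*94 = 14*94 = 1316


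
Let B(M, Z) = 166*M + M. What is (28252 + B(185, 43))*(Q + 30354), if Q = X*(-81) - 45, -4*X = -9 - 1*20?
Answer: 7031809389/4 ≈ 1.7580e+9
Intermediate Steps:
X = 29/4 (X = -(-9 - 1*20)/4 = -(-9 - 20)/4 = -¼*(-29) = 29/4 ≈ 7.2500)
B(M, Z) = 167*M
Q = -2529/4 (Q = (29/4)*(-81) - 45 = -2349/4 - 45 = -2529/4 ≈ -632.25)
(28252 + B(185, 43))*(Q + 30354) = (28252 + 167*185)*(-2529/4 + 30354) = (28252 + 30895)*(118887/4) = 59147*(118887/4) = 7031809389/4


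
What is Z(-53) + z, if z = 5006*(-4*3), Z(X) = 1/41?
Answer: -2462951/41 ≈ -60072.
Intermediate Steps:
Z(X) = 1/41
z = -60072 (z = 5006*(-12) = -60072)
Z(-53) + z = 1/41 - 60072 = -2462951/41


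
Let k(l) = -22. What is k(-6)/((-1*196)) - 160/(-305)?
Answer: 3807/5978 ≈ 0.63684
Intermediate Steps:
k(-6)/((-1*196)) - 160/(-305) = -22/((-1*196)) - 160/(-305) = -22/(-196) - 160*(-1/305) = -22*(-1/196) + 32/61 = 11/98 + 32/61 = 3807/5978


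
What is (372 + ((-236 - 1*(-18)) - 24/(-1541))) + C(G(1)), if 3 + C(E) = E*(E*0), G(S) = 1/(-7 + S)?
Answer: 232715/1541 ≈ 151.02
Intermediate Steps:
C(E) = -3 (C(E) = -3 + E*(E*0) = -3 + E*0 = -3 + 0 = -3)
(372 + ((-236 - 1*(-18)) - 24/(-1541))) + C(G(1)) = (372 + ((-236 - 1*(-18)) - 24/(-1541))) - 3 = (372 + ((-236 + 18) - 24*(-1)/1541)) - 3 = (372 + (-218 - 1*(-24/1541))) - 3 = (372 + (-218 + 24/1541)) - 3 = (372 - 335914/1541) - 3 = 237338/1541 - 3 = 232715/1541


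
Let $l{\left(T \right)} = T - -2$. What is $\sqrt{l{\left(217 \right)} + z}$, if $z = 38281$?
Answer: $10 \sqrt{385} \approx 196.21$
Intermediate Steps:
$l{\left(T \right)} = 2 + T$ ($l{\left(T \right)} = T + 2 = 2 + T$)
$\sqrt{l{\left(217 \right)} + z} = \sqrt{\left(2 + 217\right) + 38281} = \sqrt{219 + 38281} = \sqrt{38500} = 10 \sqrt{385}$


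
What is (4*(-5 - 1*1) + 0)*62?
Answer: -1488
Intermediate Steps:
(4*(-5 - 1*1) + 0)*62 = (4*(-5 - 1) + 0)*62 = (4*(-6) + 0)*62 = (-24 + 0)*62 = -24*62 = -1488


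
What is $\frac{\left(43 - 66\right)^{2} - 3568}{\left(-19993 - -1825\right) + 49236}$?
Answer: $- \frac{1013}{10356} \approx -0.097818$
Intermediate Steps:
$\frac{\left(43 - 66\right)^{2} - 3568}{\left(-19993 - -1825\right) + 49236} = \frac{\left(-23\right)^{2} - 3568}{\left(-19993 + 1825\right) + 49236} = \frac{529 - 3568}{-18168 + 49236} = - \frac{3039}{31068} = \left(-3039\right) \frac{1}{31068} = - \frac{1013}{10356}$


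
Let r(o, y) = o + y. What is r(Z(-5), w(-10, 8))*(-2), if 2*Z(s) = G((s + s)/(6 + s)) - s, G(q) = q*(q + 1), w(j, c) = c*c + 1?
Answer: -225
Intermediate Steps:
w(j, c) = 1 + c**2 (w(j, c) = c**2 + 1 = 1 + c**2)
G(q) = q*(1 + q)
Z(s) = -s/2 + s*(1 + 2*s/(6 + s))/(6 + s) (Z(s) = (((s + s)/(6 + s))*(1 + (s + s)/(6 + s)) - s)/2 = (((2*s)/(6 + s))*(1 + (2*s)/(6 + s)) - s)/2 = ((2*s/(6 + s))*(1 + 2*s/(6 + s)) - s)/2 = (2*s*(1 + 2*s/(6 + s))/(6 + s) - s)/2 = (-s + 2*s*(1 + 2*s/(6 + s))/(6 + s))/2 = -s/2 + s*(1 + 2*s/(6 + s))/(6 + s))
r(Z(-5), w(-10, 8))*(-2) = ((1/2)*(-5)*(12 - (6 - 5)**2 + 6*(-5))/(6 - 5)**2 + (1 + 8**2))*(-2) = ((1/2)*(-5)*(12 - 1*1**2 - 30)/1**2 + (1 + 64))*(-2) = ((1/2)*(-5)*1*(12 - 1*1 - 30) + 65)*(-2) = ((1/2)*(-5)*1*(12 - 1 - 30) + 65)*(-2) = ((1/2)*(-5)*1*(-19) + 65)*(-2) = (95/2 + 65)*(-2) = (225/2)*(-2) = -225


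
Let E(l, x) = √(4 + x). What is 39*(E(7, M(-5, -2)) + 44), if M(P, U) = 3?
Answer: 1716 + 39*√7 ≈ 1819.2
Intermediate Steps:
39*(E(7, M(-5, -2)) + 44) = 39*(√(4 + 3) + 44) = 39*(√7 + 44) = 39*(44 + √7) = 1716 + 39*√7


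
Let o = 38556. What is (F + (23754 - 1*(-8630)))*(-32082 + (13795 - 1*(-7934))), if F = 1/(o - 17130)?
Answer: -2394509427835/7142 ≈ -3.3527e+8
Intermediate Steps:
F = 1/21426 (F = 1/(38556 - 17130) = 1/21426 ≈ 4.6672e-5)
(F + (23754 - 1*(-8630)))*(-32082 + (13795 - 1*(-7934))) = (1/21426 + (23754 - 1*(-8630)))*(-32082 + (13795 - 1*(-7934))) = (1/21426 + (23754 + 8630))*(-32082 + (13795 + 7934)) = (1/21426 + 32384)*(-32082 + 21729) = (693859585/21426)*(-10353) = -2394509427835/7142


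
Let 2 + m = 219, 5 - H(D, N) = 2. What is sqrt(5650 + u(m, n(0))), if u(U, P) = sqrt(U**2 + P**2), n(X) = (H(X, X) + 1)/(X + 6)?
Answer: sqrt(50850 + 3*sqrt(423805))/3 ≈ 76.596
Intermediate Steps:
H(D, N) = 3 (H(D, N) = 5 - 1*2 = 5 - 2 = 3)
m = 217 (m = -2 + 219 = 217)
n(X) = 4/(6 + X) (n(X) = (3 + 1)/(X + 6) = 4/(6 + X))
u(U, P) = sqrt(P**2 + U**2)
sqrt(5650 + u(m, n(0))) = sqrt(5650 + sqrt((4/(6 + 0))**2 + 217**2)) = sqrt(5650 + sqrt((4/6)**2 + 47089)) = sqrt(5650 + sqrt((4*(1/6))**2 + 47089)) = sqrt(5650 + sqrt((2/3)**2 + 47089)) = sqrt(5650 + sqrt(4/9 + 47089)) = sqrt(5650 + sqrt(423805/9)) = sqrt(5650 + sqrt(423805)/3)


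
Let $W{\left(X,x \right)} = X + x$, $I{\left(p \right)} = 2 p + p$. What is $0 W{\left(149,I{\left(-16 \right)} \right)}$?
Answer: $0$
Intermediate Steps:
$I{\left(p \right)} = 3 p$
$0 W{\left(149,I{\left(-16 \right)} \right)} = 0 \left(149 + 3 \left(-16\right)\right) = 0 \left(149 - 48\right) = 0 \cdot 101 = 0$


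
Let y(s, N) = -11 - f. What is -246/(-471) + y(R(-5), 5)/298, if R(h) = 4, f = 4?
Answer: 22081/46786 ≈ 0.47196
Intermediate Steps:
y(s, N) = -15 (y(s, N) = -11 - 1*4 = -11 - 4 = -15)
-246/(-471) + y(R(-5), 5)/298 = -246/(-471) - 15/298 = -246*(-1/471) - 15*1/298 = 82/157 - 15/298 = 22081/46786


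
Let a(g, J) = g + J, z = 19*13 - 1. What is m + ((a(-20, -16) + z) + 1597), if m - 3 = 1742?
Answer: 3552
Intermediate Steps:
m = 1745 (m = 3 + 1742 = 1745)
z = 246 (z = 247 - 1 = 246)
a(g, J) = J + g
m + ((a(-20, -16) + z) + 1597) = 1745 + (((-16 - 20) + 246) + 1597) = 1745 + ((-36 + 246) + 1597) = 1745 + (210 + 1597) = 1745 + 1807 = 3552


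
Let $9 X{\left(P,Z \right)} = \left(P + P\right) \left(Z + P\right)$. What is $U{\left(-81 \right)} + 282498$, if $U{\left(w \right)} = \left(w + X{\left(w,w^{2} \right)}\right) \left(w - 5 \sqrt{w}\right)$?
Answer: $9736899 + 5252445 i \approx 9.7369 \cdot 10^{6} + 5.2524 \cdot 10^{6} i$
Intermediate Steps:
$X{\left(P,Z \right)} = \frac{2 P \left(P + Z\right)}{9}$ ($X{\left(P,Z \right)} = \frac{\left(P + P\right) \left(Z + P\right)}{9} = \frac{2 P \left(P + Z\right)}{9}$)
$U{\left(w \right)} = \left(w - 5 \sqrt{w}\right) \left(w + \frac{2 w \left(w + w^{2}\right)}{9}\right)$ ($U{\left(w \right)} = \left(w + \frac{2 w \left(w + w^{2}\right)}{9}\right) \left(w - 5 \sqrt{w}\right) = \left(w - 5 \sqrt{w}\right) \left(w + \frac{2 w \left(w + w^{2}\right)}{9}\right)$)
$U{\left(-81 \right)} + 282498 = \left(\left(-81\right)^{2} - 5 \left(-81\right)^{\frac{3}{2}} - \frac{10 \left(-81\right)^{\frac{5}{2}} \left(1 - 81\right)}{9} + \frac{2 \left(-81\right)^{3} \left(1 - 81\right)}{9}\right) + 282498 = \left(6561 - 5 \left(- 729 i\right) - \frac{10}{9} \cdot 59049 i \left(-80\right) + \frac{2}{9} \left(-531441\right) \left(-80\right)\right) + 282498 = \left(6561 + 3645 i + 5248800 i + 9447840\right) + 282498 = \left(9454401 + 5252445 i\right) + 282498 = 9736899 + 5252445 i$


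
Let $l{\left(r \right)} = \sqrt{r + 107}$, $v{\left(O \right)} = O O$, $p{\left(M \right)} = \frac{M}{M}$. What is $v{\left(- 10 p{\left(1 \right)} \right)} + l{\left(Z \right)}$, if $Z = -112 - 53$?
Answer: $100 + i \sqrt{58} \approx 100.0 + 7.6158 i$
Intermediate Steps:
$p{\left(M \right)} = 1$
$v{\left(O \right)} = O^{2}$
$Z = -165$
$l{\left(r \right)} = \sqrt{107 + r}$
$v{\left(- 10 p{\left(1 \right)} \right)} + l{\left(Z \right)} = \left(\left(-10\right) 1\right)^{2} + \sqrt{107 - 165} = \left(-10\right)^{2} + \sqrt{-58} = 100 + i \sqrt{58}$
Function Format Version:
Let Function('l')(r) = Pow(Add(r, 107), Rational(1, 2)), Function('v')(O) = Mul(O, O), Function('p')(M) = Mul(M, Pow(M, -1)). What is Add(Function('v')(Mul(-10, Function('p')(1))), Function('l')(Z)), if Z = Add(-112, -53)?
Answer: Add(100, Mul(I, Pow(58, Rational(1, 2)))) ≈ Add(100.00, Mul(7.6158, I))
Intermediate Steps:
Function('p')(M) = 1
Function('v')(O) = Pow(O, 2)
Z = -165
Function('l')(r) = Pow(Add(107, r), Rational(1, 2))
Add(Function('v')(Mul(-10, Function('p')(1))), Function('l')(Z)) = Add(Pow(Mul(-10, 1), 2), Pow(Add(107, -165), Rational(1, 2))) = Add(Pow(-10, 2), Pow(-58, Rational(1, 2))) = Add(100, Mul(I, Pow(58, Rational(1, 2))))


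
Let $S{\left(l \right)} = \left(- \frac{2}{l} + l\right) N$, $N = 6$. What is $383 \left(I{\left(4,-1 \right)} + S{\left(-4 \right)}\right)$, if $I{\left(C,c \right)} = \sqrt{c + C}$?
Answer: $-8043 + 383 \sqrt{3} \approx -7379.6$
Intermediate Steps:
$S{\left(l \right)} = - \frac{12}{l} + 6 l$ ($S{\left(l \right)} = \left(- \frac{2}{l} + l\right) 6 = \left(l - \frac{2}{l}\right) 6 = - \frac{12}{l} + 6 l$)
$I{\left(C,c \right)} = \sqrt{C + c}$
$383 \left(I{\left(4,-1 \right)} + S{\left(-4 \right)}\right) = 383 \left(\sqrt{4 - 1} + \left(- \frac{12}{-4} + 6 \left(-4\right)\right)\right) = 383 \left(\sqrt{3} - 21\right) = 383 \left(-21 + \sqrt{3}\right) = -8043 + 383 \sqrt{3}$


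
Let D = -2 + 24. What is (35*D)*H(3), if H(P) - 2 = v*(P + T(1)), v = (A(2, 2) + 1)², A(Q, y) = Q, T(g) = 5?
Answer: 56980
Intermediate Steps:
D = 22
v = 9 (v = (2 + 1)² = 3² = 9)
H(P) = 47 + 9*P (H(P) = 2 + 9*(P + 5) = 2 + 9*(5 + P) = 2 + (45 + 9*P) = 47 + 9*P)
(35*D)*H(3) = (35*22)*(47 + 9*3) = 770*(47 + 27) = 770*74 = 56980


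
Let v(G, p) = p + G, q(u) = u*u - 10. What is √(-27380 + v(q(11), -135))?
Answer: 2*I*√6851 ≈ 165.54*I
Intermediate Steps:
q(u) = -10 + u² (q(u) = u² - 10 = -10 + u²)
v(G, p) = G + p
√(-27380 + v(q(11), -135)) = √(-27380 + ((-10 + 11²) - 135)) = √(-27380 + ((-10 + 121) - 135)) = √(-27380 + (111 - 135)) = √(-27380 - 24) = √(-27404) = 2*I*√6851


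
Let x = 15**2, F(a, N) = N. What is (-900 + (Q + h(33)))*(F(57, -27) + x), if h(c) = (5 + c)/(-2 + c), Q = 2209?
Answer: 8042166/31 ≈ 2.5942e+5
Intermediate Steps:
h(c) = (5 + c)/(-2 + c)
x = 225
(-900 + (Q + h(33)))*(F(57, -27) + x) = (-900 + (2209 + (5 + 33)/(-2 + 33)))*(-27 + 225) = (-900 + (2209 + 38/31))*198 = (-900 + 68517/31)*198 = (40617/31)*198 = 8042166/31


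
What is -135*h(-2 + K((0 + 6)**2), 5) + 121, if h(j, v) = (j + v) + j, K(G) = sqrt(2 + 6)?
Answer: -14 - 540*sqrt(2) ≈ -777.68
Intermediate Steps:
K(G) = 2*sqrt(2) (K(G) = sqrt(8) = 2*sqrt(2))
h(j, v) = v + 2*j
-135*h(-2 + K((0 + 6)**2), 5) + 121 = -135*(5 + 2*(-2 + 2*sqrt(2))) + 121 = -135*(5 + (-4 + 4*sqrt(2))) + 121 = -135*(1 + 4*sqrt(2)) + 121 = (-135 - 540*sqrt(2)) + 121 = -14 - 540*sqrt(2)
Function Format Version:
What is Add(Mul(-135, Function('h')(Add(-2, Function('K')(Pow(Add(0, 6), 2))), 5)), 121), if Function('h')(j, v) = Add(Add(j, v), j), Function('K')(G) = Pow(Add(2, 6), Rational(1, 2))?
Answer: Add(-14, Mul(-540, Pow(2, Rational(1, 2)))) ≈ -777.68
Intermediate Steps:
Function('K')(G) = Mul(2, Pow(2, Rational(1, 2))) (Function('K')(G) = Pow(8, Rational(1, 2)) = Mul(2, Pow(2, Rational(1, 2))))
Function('h')(j, v) = Add(v, Mul(2, j))
Add(Mul(-135, Function('h')(Add(-2, Function('K')(Pow(Add(0, 6), 2))), 5)), 121) = Add(Mul(-135, Add(5, Mul(2, Add(-2, Mul(2, Pow(2, Rational(1, 2))))))), 121) = Add(Mul(-135, Add(5, Add(-4, Mul(4, Pow(2, Rational(1, 2)))))), 121) = Add(Mul(-135, Add(1, Mul(4, Pow(2, Rational(1, 2))))), 121) = Add(Add(-135, Mul(-540, Pow(2, Rational(1, 2)))), 121) = Add(-14, Mul(-540, Pow(2, Rational(1, 2))))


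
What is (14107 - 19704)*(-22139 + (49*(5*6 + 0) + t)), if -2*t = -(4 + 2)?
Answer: 115667602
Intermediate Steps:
t = 3 (t = -(-1)*(4 + 2)/2 = -(-1)*6/2 = -½*(-6) = 3)
(14107 - 19704)*(-22139 + (49*(5*6 + 0) + t)) = (14107 - 19704)*(-22139 + (49*(5*6 + 0) + 3)) = -5597*(-22139 + (49*(30 + 0) + 3)) = -5597*(-22139 + (49*30 + 3)) = -5597*(-22139 + (1470 + 3)) = -5597*(-22139 + 1473) = -5597*(-20666) = 115667602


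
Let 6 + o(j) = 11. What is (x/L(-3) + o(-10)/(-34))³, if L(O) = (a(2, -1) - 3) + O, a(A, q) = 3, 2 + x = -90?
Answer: 30167363897/1061208 ≈ 28427.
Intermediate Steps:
x = -92 (x = -2 - 90 = -92)
o(j) = 5 (o(j) = -6 + 11 = 5)
L(O) = O (L(O) = (3 - 3) + O = 0 + O = O)
(x/L(-3) + o(-10)/(-34))³ = (-92/(-3) + 5/(-34))³ = (-92*(-⅓) + 5*(-1/34))³ = (92/3 - 5/34)³ = (3113/102)³ = 30167363897/1061208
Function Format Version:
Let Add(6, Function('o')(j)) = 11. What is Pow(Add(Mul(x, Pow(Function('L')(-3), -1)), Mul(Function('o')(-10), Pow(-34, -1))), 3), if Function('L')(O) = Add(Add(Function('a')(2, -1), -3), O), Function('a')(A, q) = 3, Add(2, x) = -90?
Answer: Rational(30167363897, 1061208) ≈ 28427.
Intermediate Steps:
x = -92 (x = Add(-2, -90) = -92)
Function('o')(j) = 5 (Function('o')(j) = Add(-6, 11) = 5)
Function('L')(O) = O (Function('L')(O) = Add(Add(3, -3), O) = Add(0, O) = O)
Pow(Add(Mul(x, Pow(Function('L')(-3), -1)), Mul(Function('o')(-10), Pow(-34, -1))), 3) = Pow(Add(Mul(-92, Pow(-3, -1)), Mul(5, Pow(-34, -1))), 3) = Pow(Add(Mul(-92, Rational(-1, 3)), Mul(5, Rational(-1, 34))), 3) = Pow(Add(Rational(92, 3), Rational(-5, 34)), 3) = Pow(Rational(3113, 102), 3) = Rational(30167363897, 1061208)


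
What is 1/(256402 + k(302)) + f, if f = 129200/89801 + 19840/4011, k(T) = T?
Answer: 147191964361/23052275904 ≈ 6.3851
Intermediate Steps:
f = 2299873040/360191811 (f = 129200*(1/89801) + 19840*(1/4011) = 129200/89801 + 19840/4011 = 2299873040/360191811 ≈ 6.3851)
1/(256402 + k(302)) + f = 1/(256402 + 302) + 2299873040/360191811 = 1/256704 + 2299873040/360191811 = 147191964361/23052275904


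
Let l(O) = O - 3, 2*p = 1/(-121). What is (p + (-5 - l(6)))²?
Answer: 3751969/58564 ≈ 64.066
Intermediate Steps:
p = -1/242 (p = (½)/(-121) = (½)*(-1/121) = -1/242 ≈ -0.0041322)
l(O) = -3 + O
(p + (-5 - l(6)))² = (-1/242 + (-5 - (-3 + 6)))² = (-1/242 + (-5 - 1*3))² = (-1/242 + (-5 - 3))² = (-1/242 - 8)² = (-1937/242)² = 3751969/58564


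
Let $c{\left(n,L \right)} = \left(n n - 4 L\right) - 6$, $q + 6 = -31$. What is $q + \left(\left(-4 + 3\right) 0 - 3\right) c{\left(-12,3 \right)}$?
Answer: $-415$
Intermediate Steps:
$q = -37$ ($q = -6 - 31 = -37$)
$c{\left(n,L \right)} = -6 + n^{2} - 4 L$ ($c{\left(n,L \right)} = \left(n^{2} - 4 L\right) - 6 = -6 + n^{2} - 4 L$)
$q + \left(\left(-4 + 3\right) 0 - 3\right) c{\left(-12,3 \right)} = -37 + \left(\left(-4 + 3\right) 0 - 3\right) \left(-6 + \left(-12\right)^{2} - 12\right) = -37 + \left(\left(-1\right) 0 - 3\right) \left(-6 + 144 - 12\right) = -37 + \left(0 - 3\right) 126 = -37 - 378 = -415$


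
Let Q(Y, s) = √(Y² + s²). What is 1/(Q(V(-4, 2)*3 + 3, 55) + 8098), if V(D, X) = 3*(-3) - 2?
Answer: 8098/65573679 - 5*√157/65573679 ≈ 0.00012254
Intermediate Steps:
V(D, X) = -11 (V(D, X) = -9 - 2 = -11)
1/(Q(V(-4, 2)*3 + 3, 55) + 8098) = 1/(√((-11*3 + 3)² + 55²) + 8098) = 1/(√((-33 + 3)² + 3025) + 8098) = 1/(√((-30)² + 3025) + 8098) = 1/(√(900 + 3025) + 8098) = 1/(√3925 + 8098) = 1/(5*√157 + 8098) = 1/(8098 + 5*√157)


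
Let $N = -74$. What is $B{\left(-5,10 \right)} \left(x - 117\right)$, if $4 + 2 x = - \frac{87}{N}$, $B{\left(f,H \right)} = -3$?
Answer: $\frac{52575}{148} \approx 355.24$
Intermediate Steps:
$x = - \frac{209}{148}$ ($x = -2 + \frac{\left(-87\right) \frac{1}{-74}}{2} = -2 + \frac{\left(-87\right) \left(- \frac{1}{74}\right)}{2} = -2 + \frac{1}{2} \cdot \frac{87}{74} = -2 + \frac{87}{148} = - \frac{209}{148} \approx -1.4122$)
$B{\left(-5,10 \right)} \left(x - 117\right) = - 3 \left(- \frac{209}{148} - 117\right) = \left(-3\right) \left(- \frac{17525}{148}\right) = \frac{52575}{148}$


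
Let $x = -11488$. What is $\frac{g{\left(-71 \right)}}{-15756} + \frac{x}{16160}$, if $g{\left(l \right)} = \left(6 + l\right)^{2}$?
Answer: $- \frac{5933}{6060} \approx -0.97904$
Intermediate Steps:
$\frac{g{\left(-71 \right)}}{-15756} + \frac{x}{16160} = \frac{\left(6 - 71\right)^{2}}{-15756} - \frac{11488}{16160} = \left(-65\right)^{2} \left(- \frac{1}{15756}\right) - \frac{359}{505} = 4225 \left(- \frac{1}{15756}\right) - \frac{359}{505} = - \frac{325}{1212} - \frac{359}{505} = - \frac{5933}{6060}$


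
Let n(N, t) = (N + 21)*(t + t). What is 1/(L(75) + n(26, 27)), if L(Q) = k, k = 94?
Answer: 1/2632 ≈ 0.00037994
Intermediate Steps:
n(N, t) = 2*t*(21 + N) (n(N, t) = (21 + N)*(2*t) = 2*t*(21 + N))
L(Q) = 94
1/(L(75) + n(26, 27)) = 1/(94 + 2*27*(21 + 26)) = 1/(94 + 2*27*47) = 1/(94 + 2538) = 1/2632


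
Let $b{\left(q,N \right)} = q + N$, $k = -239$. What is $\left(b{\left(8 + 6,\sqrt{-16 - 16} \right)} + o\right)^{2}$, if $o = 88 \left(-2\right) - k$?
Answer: $5897 + 616 i \sqrt{2} \approx 5897.0 + 871.16 i$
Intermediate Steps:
$b{\left(q,N \right)} = N + q$
$o = 63$ ($o = 88 \left(-2\right) - -239 = -176 + 239 = 63$)
$\left(b{\left(8 + 6,\sqrt{-16 - 16} \right)} + o\right)^{2} = \left(\left(\sqrt{-16 - 16} + \left(8 + 6\right)\right) + 63\right)^{2} = \left(\left(\sqrt{-32} + 14\right) + 63\right)^{2} = \left(\left(4 i \sqrt{2} + 14\right) + 63\right)^{2} = \left(\left(14 + 4 i \sqrt{2}\right) + 63\right)^{2} = \left(77 + 4 i \sqrt{2}\right)^{2}$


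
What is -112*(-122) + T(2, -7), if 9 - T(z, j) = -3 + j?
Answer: 13683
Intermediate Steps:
T(z, j) = 12 - j (T(z, j) = 9 - (-3 + j) = 9 + (3 - j) = 12 - j)
-112*(-122) + T(2, -7) = -112*(-122) + (12 - 1*(-7)) = 13664 + (12 + 7) = 13664 + 19 = 13683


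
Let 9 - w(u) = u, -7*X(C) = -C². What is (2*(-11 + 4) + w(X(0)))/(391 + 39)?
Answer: -1/86 ≈ -0.011628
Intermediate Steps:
X(C) = C²/7 (X(C) = -(-1)*C²/7 = C²/7)
w(u) = 9 - u
(2*(-11 + 4) + w(X(0)))/(391 + 39) = (2*(-11 + 4) + (9 - 0²/7))/(391 + 39) = (2*(-7) + (9 - 0/7))/430 = (-14 + (9 - 1*0))*(1/430) = (-14 + (9 + 0))*(1/430) = (-14 + 9)*(1/430) = -5*1/430 = -1/86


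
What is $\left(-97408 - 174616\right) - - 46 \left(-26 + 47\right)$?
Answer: $-271058$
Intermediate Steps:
$\left(-97408 - 174616\right) - - 46 \left(-26 + 47\right) = \left(-97408 - 174616\right) - \left(-46\right) 21 = -272024 - -966 = -272024 + 966 = -271058$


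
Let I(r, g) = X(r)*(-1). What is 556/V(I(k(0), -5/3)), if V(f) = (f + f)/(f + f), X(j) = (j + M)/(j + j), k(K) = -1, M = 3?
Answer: 556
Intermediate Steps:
X(j) = (3 + j)/(2*j) (X(j) = (j + 3)/(j + j) = (3 + j)/((2*j)) = (3 + j)*(1/(2*j)) = (3 + j)/(2*j))
I(r, g) = -(3 + r)/(2*r) (I(r, g) = ((3 + r)/(2*r))*(-1) = -(3 + r)/(2*r))
V(f) = 1 (V(f) = (2*f)/((2*f)) = (2*f)*(1/(2*f)) = 1)
556/V(I(k(0), -5/3)) = 556/1 = 556*1 = 556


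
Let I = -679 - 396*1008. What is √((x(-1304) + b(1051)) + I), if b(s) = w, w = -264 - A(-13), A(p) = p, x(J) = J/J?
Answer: I*√400097 ≈ 632.53*I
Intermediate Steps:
x(J) = 1
w = -251 (w = -264 - 1*(-13) = -264 + 13 = -251)
b(s) = -251
I = -399847 (I = -679 - 399168 = -399847)
√((x(-1304) + b(1051)) + I) = √((1 - 251) - 399847) = √(-250 - 399847) = √(-400097) = I*√400097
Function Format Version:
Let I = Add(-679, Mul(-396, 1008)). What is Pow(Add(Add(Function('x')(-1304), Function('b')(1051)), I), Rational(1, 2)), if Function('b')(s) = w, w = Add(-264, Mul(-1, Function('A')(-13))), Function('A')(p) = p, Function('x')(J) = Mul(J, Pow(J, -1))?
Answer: Mul(I, Pow(400097, Rational(1, 2))) ≈ Mul(632.53, I)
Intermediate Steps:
Function('x')(J) = 1
w = -251 (w = Add(-264, Mul(-1, -13)) = Add(-264, 13) = -251)
Function('b')(s) = -251
I = -399847 (I = Add(-679, -399168) = -399847)
Pow(Add(Add(Function('x')(-1304), Function('b')(1051)), I), Rational(1, 2)) = Pow(Add(Add(1, -251), -399847), Rational(1, 2)) = Pow(Add(-250, -399847), Rational(1, 2)) = Pow(-400097, Rational(1, 2)) = Mul(I, Pow(400097, Rational(1, 2)))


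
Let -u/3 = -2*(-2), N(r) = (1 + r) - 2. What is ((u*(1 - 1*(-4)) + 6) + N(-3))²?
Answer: 3364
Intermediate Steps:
N(r) = -1 + r
u = -12 (u = -(-6)*(-2) = -3*4 = -12)
((u*(1 - 1*(-4)) + 6) + N(-3))² = ((-12*(1 - 1*(-4)) + 6) + (-1 - 3))² = ((-12*(1 + 4) + 6) - 4)² = ((-12*5 + 6) - 4)² = ((-60 + 6) - 4)² = (-54 - 4)² = (-58)² = 3364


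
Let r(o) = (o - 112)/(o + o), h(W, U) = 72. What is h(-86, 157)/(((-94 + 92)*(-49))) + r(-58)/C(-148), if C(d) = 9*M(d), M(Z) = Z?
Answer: 2777051/3785544 ≈ 0.73359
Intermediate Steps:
r(o) = (-112 + o)/(2*o) (r(o) = (-112 + o)/((2*o)) = (-112 + o)*(1/(2*o)) = (-112 + o)/(2*o))
C(d) = 9*d
h(-86, 157)/(((-94 + 92)*(-49))) + r(-58)/C(-148) = 72/(((-94 + 92)*(-49))) + ((½)*(-112 - 58)/(-58))/((9*(-148))) = 72/((-2*(-49))) + ((½)*(-1/58)*(-170))/(-1332) = 72/98 + (85/58)*(-1/1332) = 72*(1/98) - 85/77256 = 36/49 - 85/77256 = 2777051/3785544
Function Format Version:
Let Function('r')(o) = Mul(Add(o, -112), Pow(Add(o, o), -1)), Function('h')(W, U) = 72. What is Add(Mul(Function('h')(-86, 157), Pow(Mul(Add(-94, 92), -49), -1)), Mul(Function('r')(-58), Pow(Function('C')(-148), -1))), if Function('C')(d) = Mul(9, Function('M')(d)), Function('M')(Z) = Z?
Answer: Rational(2777051, 3785544) ≈ 0.73359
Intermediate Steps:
Function('r')(o) = Mul(Rational(1, 2), Pow(o, -1), Add(-112, o)) (Function('r')(o) = Mul(Add(-112, o), Pow(Mul(2, o), -1)) = Mul(Add(-112, o), Mul(Rational(1, 2), Pow(o, -1))) = Mul(Rational(1, 2), Pow(o, -1), Add(-112, o)))
Function('C')(d) = Mul(9, d)
Add(Mul(Function('h')(-86, 157), Pow(Mul(Add(-94, 92), -49), -1)), Mul(Function('r')(-58), Pow(Function('C')(-148), -1))) = Add(Mul(72, Pow(Mul(Add(-94, 92), -49), -1)), Mul(Mul(Rational(1, 2), Pow(-58, -1), Add(-112, -58)), Pow(Mul(9, -148), -1))) = Add(Mul(72, Pow(Mul(-2, -49), -1)), Mul(Mul(Rational(1, 2), Rational(-1, 58), -170), Pow(-1332, -1))) = Add(Mul(72, Pow(98, -1)), Mul(Rational(85, 58), Rational(-1, 1332))) = Add(Mul(72, Rational(1, 98)), Rational(-85, 77256)) = Add(Rational(36, 49), Rational(-85, 77256)) = Rational(2777051, 3785544)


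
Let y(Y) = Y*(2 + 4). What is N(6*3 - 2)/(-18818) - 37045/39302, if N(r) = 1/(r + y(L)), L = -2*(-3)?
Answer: -18124952711/19229210936 ≈ -0.94257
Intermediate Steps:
L = 6
y(Y) = 6*Y (y(Y) = Y*6 = 6*Y)
N(r) = 1/(36 + r) (N(r) = 1/(r + 6*6) = 1/(r + 36) = 1/(36 + r))
N(6*3 - 2)/(-18818) - 37045/39302 = 1/((36 + (6*3 - 2))*(-18818)) - 37045/39302 = -1/18818/(36 + (18 - 2)) - 37045*1/39302 = -1/18818/(36 + 16) - 37045/39302 = -1/18818/52 - 37045/39302 = (1/52)*(-1/18818) - 37045/39302 = -1/978536 - 37045/39302 = -18124952711/19229210936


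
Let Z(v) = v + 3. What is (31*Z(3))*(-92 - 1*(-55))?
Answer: -6882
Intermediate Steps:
Z(v) = 3 + v
(31*Z(3))*(-92 - 1*(-55)) = (31*(3 + 3))*(-92 - 1*(-55)) = (31*6)*(-92 + 55) = 186*(-37) = -6882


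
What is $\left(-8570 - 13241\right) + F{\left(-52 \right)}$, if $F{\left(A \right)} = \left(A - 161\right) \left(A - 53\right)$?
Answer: $554$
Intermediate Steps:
$F{\left(A \right)} = \left(-161 + A\right) \left(-53 + A\right)$
$\left(-8570 - 13241\right) + F{\left(-52 \right)} = \left(-8570 - 13241\right) + \left(8533 + \left(-52\right)^{2} - -11128\right) = -21811 + \left(8533 + 2704 + 11128\right) = -21811 + 22365 = 554$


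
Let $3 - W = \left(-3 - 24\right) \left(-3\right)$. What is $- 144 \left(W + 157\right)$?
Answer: $-11376$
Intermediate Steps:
$W = -78$ ($W = 3 - \left(-3 - 24\right) \left(-3\right) = 3 - \left(-27\right) \left(-3\right) = 3 - 81 = -78$)
$- 144 \left(W + 157\right) = - 144 \left(-78 + 157\right) = \left(-144\right) 79 = -11376$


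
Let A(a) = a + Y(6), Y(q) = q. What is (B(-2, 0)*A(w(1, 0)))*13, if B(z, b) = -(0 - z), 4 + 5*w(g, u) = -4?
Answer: -572/5 ≈ -114.40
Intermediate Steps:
w(g, u) = -8/5 (w(g, u) = -⅘ + (⅕)*(-4) = -⅘ - ⅘ = -8/5)
B(z, b) = z (B(z, b) = -(-1)*z = z)
A(a) = 6 + a (A(a) = a + 6 = 6 + a)
(B(-2, 0)*A(w(1, 0)))*13 = -2*(6 - 8/5)*13 = -2*22/5*13 = -44/5*13 = -572/5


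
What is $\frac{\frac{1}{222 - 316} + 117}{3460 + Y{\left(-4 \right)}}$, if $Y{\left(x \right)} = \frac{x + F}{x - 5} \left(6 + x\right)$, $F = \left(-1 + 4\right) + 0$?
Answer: $\frac{98973}{2927348} \approx 0.03381$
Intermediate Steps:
$F = 3$ ($F = 3 + 0 = 3$)
$Y{\left(x \right)} = \frac{\left(3 + x\right) \left(6 + x\right)}{-5 + x}$ ($Y{\left(x \right)} = \frac{x + 3}{x - 5} \left(6 + x\right) = \frac{3 + x}{-5 + x} \left(6 + x\right) = \frac{\left(3 + x\right) \left(6 + x\right)}{-5 + x}$)
$\frac{\frac{1}{222 - 316} + 117}{3460 + Y{\left(-4 \right)}} = \frac{\frac{1}{222 - 316} + 117}{3460 + \frac{18 + \left(-4\right)^{2} + 9 \left(-4\right)}{-5 - 4}} = \frac{\frac{1}{-94} + 117}{3460 + \frac{18 + 16 - 36}{-9}} = \frac{- \frac{1}{94} + 117}{3460 - - \frac{2}{9}} = \frac{10997}{94 \left(3460 + \frac{2}{9}\right)} = \frac{10997}{94 \cdot \frac{31142}{9}} = \frac{10997}{94} \cdot \frac{9}{31142} = \frac{98973}{2927348}$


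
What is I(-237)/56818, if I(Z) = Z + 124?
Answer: -113/56818 ≈ -0.0019888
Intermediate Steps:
I(Z) = 124 + Z
I(-237)/56818 = (124 - 237)/56818 = -113*1/56818 = -113/56818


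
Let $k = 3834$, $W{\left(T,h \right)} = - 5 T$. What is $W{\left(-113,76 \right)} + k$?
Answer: $4399$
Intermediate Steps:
$W{\left(-113,76 \right)} + k = \left(-5\right) \left(-113\right) + 3834 = 565 + 3834 = 4399$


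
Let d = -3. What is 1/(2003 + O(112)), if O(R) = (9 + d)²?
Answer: 1/2039 ≈ 0.00049044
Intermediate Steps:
O(R) = 36 (O(R) = (9 - 3)² = 6² = 36)
1/(2003 + O(112)) = 1/(2003 + 36) = 1/2039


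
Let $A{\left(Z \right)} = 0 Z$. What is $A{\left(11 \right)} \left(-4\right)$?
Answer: $0$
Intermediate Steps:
$A{\left(Z \right)} = 0$
$A{\left(11 \right)} \left(-4\right) = 0 \left(-4\right) = 0$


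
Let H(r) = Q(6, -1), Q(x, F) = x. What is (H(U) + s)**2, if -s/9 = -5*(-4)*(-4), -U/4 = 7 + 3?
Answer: 527076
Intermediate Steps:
U = -40 (U = -4*(7 + 3) = -4*10 = -40)
H(r) = 6
s = 720 (s = -9*(-5*(-4))*(-4) = -180*(-4) = -9*(-80) = 720)
(H(U) + s)**2 = (6 + 720)**2 = 726**2 = 527076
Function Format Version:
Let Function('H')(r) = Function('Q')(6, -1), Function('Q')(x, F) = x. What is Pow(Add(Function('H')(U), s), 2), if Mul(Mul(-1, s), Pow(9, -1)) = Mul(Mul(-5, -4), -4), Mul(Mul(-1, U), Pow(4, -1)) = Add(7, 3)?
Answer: 527076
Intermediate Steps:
U = -40 (U = Mul(-4, Add(7, 3)) = Mul(-4, 10) = -40)
Function('H')(r) = 6
s = 720 (s = Mul(-9, Mul(Mul(-5, -4), -4)) = Mul(-9, Mul(20, -4)) = Mul(-9, -80) = 720)
Pow(Add(Function('H')(U), s), 2) = Pow(Add(6, 720), 2) = Pow(726, 2) = 527076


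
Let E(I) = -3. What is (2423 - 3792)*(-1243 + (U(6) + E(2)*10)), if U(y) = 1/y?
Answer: 10455053/6 ≈ 1.7425e+6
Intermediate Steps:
U(y) = 1/y
(2423 - 3792)*(-1243 + (U(6) + E(2)*10)) = (2423 - 3792)*(-1243 + (1/6 - 3*10)) = -1369*(-1243 + (⅙ - 30)) = -1369*(-1243 - 179/6) = -1369*(-7637/6) = 10455053/6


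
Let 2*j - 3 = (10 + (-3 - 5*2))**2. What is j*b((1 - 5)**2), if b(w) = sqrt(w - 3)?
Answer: 6*sqrt(13) ≈ 21.633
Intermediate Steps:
b(w) = sqrt(-3 + w)
j = 6 (j = 3/2 + (10 + (-3 - 5*2))**2/2 = 3/2 + (10 + (-3 - 10))**2/2 = 3/2 + (10 - 13)**2/2 = 3/2 + (1/2)*(-3)**2 = 3/2 + (1/2)*9 = 3/2 + 9/2 = 6)
j*b((1 - 5)**2) = 6*sqrt(-3 + (1 - 5)**2) = 6*sqrt(-3 + (-4)**2) = 6*sqrt(-3 + 16) = 6*sqrt(13)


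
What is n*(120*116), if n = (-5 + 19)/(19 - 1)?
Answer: 32480/3 ≈ 10827.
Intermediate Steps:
n = 7/9 (n = 14/18 = 14*(1/18) = 7/9 ≈ 0.77778)
n*(120*116) = 7*(120*116)/9 = (7/9)*13920 = 32480/3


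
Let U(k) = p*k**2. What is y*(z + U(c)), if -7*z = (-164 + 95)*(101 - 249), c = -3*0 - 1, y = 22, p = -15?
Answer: -226974/7 ≈ -32425.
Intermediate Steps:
c = -1 (c = 0 - 1 = -1)
z = -10212/7 (z = -(-164 + 95)*(101 - 249)/7 = -(-69)*(-148)/7 = -1/7*10212 = -10212/7 ≈ -1458.9)
U(k) = -15*k**2
y*(z + U(c)) = 22*(-10212/7 - 15*(-1)**2) = 22*(-10212/7 - 15*1) = 22*(-10212/7 - 15) = 22*(-10317/7) = -226974/7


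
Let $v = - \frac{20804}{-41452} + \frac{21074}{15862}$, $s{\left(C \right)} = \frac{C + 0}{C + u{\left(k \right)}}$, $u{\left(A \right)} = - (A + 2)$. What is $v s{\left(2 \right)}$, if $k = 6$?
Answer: $- \frac{150444062}{246566859} \approx -0.61016$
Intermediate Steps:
$u{\left(A \right)} = -2 - A$ ($u{\left(A \right)} = - (2 + A) = -2 - A$)
$s{\left(C \right)} = \frac{C}{-8 + C}$ ($s{\left(C \right)} = \frac{C + 0}{C - 8} = \frac{C}{C - 8} = \frac{C}{-8 + C}$)
$v = \frac{150444062}{82188953}$ ($v = \left(-20804\right) \left(- \frac{1}{41452}\right) + 21074 \cdot \frac{1}{15862} = \frac{5201}{10363} + \frac{10537}{7931} = \frac{150444062}{82188953} \approx 1.8305$)
$v s{\left(2 \right)} = \frac{150444062 \frac{2}{-8 + 2}}{82188953} = \frac{150444062 \frac{2}{-6}}{82188953} = \frac{150444062 \cdot 2 \left(- \frac{1}{6}\right)}{82188953} = \frac{150444062}{82188953} \left(- \frac{1}{3}\right) = - \frac{150444062}{246566859}$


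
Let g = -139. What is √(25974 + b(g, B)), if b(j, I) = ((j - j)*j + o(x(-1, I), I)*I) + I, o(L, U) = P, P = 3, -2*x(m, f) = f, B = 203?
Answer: √26786 ≈ 163.66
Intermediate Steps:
x(m, f) = -f/2
o(L, U) = 3
b(j, I) = 4*I (b(j, I) = ((j - j)*j + 3*I) + I = (0*j + 3*I) + I = (0 + 3*I) + I = 3*I + I = 4*I)
√(25974 + b(g, B)) = √(25974 + 4*203) = √(25974 + 812) = √26786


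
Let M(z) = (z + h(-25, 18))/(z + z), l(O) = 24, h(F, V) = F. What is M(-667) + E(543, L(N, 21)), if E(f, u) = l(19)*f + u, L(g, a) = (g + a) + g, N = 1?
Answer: 8708031/667 ≈ 13056.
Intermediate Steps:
L(g, a) = a + 2*g (L(g, a) = (a + g) + g = a + 2*g)
E(f, u) = u + 24*f (E(f, u) = 24*f + u = u + 24*f)
M(z) = (-25 + z)/(2*z) (M(z) = (z - 25)/(z + z) = (-25 + z)/((2*z)) = (-25 + z)*(1/(2*z)) = (-25 + z)/(2*z))
M(-667) + E(543, L(N, 21)) = (½)*(-25 - 667)/(-667) + ((21 + 2*1) + 24*543) = (½)*(-1/667)*(-692) + ((21 + 2) + 13032) = 346/667 + (23 + 13032) = 346/667 + 13055 = 8708031/667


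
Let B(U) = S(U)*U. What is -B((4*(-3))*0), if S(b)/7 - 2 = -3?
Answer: 0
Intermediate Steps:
S(b) = -7 (S(b) = 14 + 7*(-3) = 14 - 21 = -7)
B(U) = -7*U
-B((4*(-3))*0) = -(-7)*(4*(-3))*0 = -(-7)*(-12*0) = -(-7)*0 = -1*0 = 0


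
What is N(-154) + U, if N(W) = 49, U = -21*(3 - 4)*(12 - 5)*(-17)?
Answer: -2450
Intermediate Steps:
U = -2499 (U = -(-21)*7*(-17) = -21*(-7)*(-17) = 147*(-17) = -2499)
N(-154) + U = 49 - 2499 = -2450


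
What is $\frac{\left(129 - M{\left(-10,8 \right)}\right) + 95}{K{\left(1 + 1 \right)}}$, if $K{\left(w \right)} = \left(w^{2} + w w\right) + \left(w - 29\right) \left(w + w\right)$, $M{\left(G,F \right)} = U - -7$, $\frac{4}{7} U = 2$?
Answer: $- \frac{427}{200} \approx -2.135$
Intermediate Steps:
$U = \frac{7}{2}$ ($U = \frac{7}{4} \cdot 2 = \frac{7}{2} \approx 3.5$)
$M{\left(G,F \right)} = \frac{21}{2}$ ($M{\left(G,F \right)} = \frac{7}{2} - -7 = \frac{7}{2} + 7 = \frac{21}{2}$)
$K{\left(w \right)} = 2 w^{2} + 2 w \left(-29 + w\right)$ ($K{\left(w \right)} = \left(w^{2} + w^{2}\right) + \left(-29 + w\right) 2 w = 2 w^{2} + 2 w \left(-29 + w\right)$)
$\frac{\left(129 - M{\left(-10,8 \right)}\right) + 95}{K{\left(1 + 1 \right)}} = \frac{\left(129 - \frac{21}{2}\right) + 95}{2 \left(1 + 1\right) \left(-29 + 2 \left(1 + 1\right)\right)} = \frac{\left(129 - \frac{21}{2}\right) + 95}{2 \cdot 2 \left(-29 + 2 \cdot 2\right)} = \frac{\frac{237}{2} + 95}{2 \cdot 2 \left(-29 + 4\right)} = \frac{427}{2 \cdot 2 \cdot 2 \left(-25\right)} = \frac{427}{2 \left(-100\right)} = \frac{427}{2} \left(- \frac{1}{100}\right) = - \frac{427}{200}$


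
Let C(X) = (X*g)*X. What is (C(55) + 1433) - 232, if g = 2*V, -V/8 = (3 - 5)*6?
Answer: 582001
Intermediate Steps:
V = 96 (V = -8*(3 - 5)*6 = -(-16)*6 = -8*(-12) = 96)
g = 192 (g = 2*96 = 192)
C(X) = 192*X**2 (C(X) = (X*192)*X = (192*X)*X = 192*X**2)
(C(55) + 1433) - 232 = (192*55**2 + 1433) - 232 = (192*3025 + 1433) - 232 = (580800 + 1433) - 232 = 582233 - 232 = 582001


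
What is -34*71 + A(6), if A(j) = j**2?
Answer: -2378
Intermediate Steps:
-34*71 + A(6) = -34*71 + 6**2 = -2414 + 36 = -2378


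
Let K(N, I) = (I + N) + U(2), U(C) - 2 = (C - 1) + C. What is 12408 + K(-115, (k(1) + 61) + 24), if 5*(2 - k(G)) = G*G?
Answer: 61924/5 ≈ 12385.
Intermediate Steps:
U(C) = 1 + 2*C (U(C) = 2 + ((C - 1) + C) = 2 + ((-1 + C) + C) = 2 + (-1 + 2*C) = 1 + 2*C)
k(G) = 2 - G²/5 (k(G) = 2 - G*G/5 = 2 - G²/5)
K(N, I) = 5 + I + N (K(N, I) = (I + N) + (1 + 2*2) = (I + N) + (1 + 4) = (I + N) + 5 = 5 + I + N)
12408 + K(-115, (k(1) + 61) + 24) = 12408 + (5 + (((2 - ⅕*1²) + 61) + 24) - 115) = 12408 + (5 + (((2 - ⅕*1) + 61) + 24) - 115) = 12408 + (5 + (((2 - ⅕) + 61) + 24) - 115) = 12408 + (5 + ((9/5 + 61) + 24) - 115) = 12408 + (5 + (314/5 + 24) - 115) = 12408 + (5 + 434/5 - 115) = 12408 - 116/5 = 61924/5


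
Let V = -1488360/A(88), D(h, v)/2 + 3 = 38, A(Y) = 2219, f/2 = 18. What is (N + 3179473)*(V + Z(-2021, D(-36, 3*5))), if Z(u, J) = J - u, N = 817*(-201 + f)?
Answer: 9595481284092/2219 ≈ 4.3242e+9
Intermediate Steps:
f = 36 (f = 2*18 = 36)
D(h, v) = 70 (D(h, v) = -6 + 2*38 = -6 + 76 = 70)
N = -134805 (N = 817*(-201 + 36) = 817*(-165) = -134805)
V = -1488360/2219 ≈ -670.73
(N + 3179473)*(V + Z(-2021, D(-36, 3*5))) = (-134805 + 3179473)*(-1488360/2219 + (70 - 1*(-2021))) = 3044668*(-1488360/2219 + (70 + 2021)) = 3044668*(-1488360/2219 + 2091) = 3044668*(3151569/2219) = 9595481284092/2219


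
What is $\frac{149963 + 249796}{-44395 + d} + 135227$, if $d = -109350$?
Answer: $\frac{20790075356}{153745} \approx 1.3522 \cdot 10^{5}$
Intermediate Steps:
$\frac{149963 + 249796}{-44395 + d} + 135227 = \frac{149963 + 249796}{-44395 - 109350} + 135227 = \frac{399759}{-153745} + 135227 = 399759 \left(- \frac{1}{153745}\right) + 135227 = - \frac{399759}{153745} + 135227 = \frac{20790075356}{153745}$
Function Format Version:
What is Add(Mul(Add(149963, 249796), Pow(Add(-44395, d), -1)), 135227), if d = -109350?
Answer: Rational(20790075356, 153745) ≈ 1.3522e+5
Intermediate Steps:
Add(Mul(Add(149963, 249796), Pow(Add(-44395, d), -1)), 135227) = Add(Mul(Add(149963, 249796), Pow(Add(-44395, -109350), -1)), 135227) = Add(Mul(399759, Pow(-153745, -1)), 135227) = Add(Mul(399759, Rational(-1, 153745)), 135227) = Add(Rational(-399759, 153745), 135227) = Rational(20790075356, 153745)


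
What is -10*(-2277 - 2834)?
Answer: 51110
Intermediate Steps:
-10*(-2277 - 2834) = -10*(-5111) = 51110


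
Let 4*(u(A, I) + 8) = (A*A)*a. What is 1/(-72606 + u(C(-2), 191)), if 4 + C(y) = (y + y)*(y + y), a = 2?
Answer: -1/72542 ≈ -1.3785e-5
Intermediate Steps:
C(y) = -4 + 4*y**2 (C(y) = -4 + (y + y)*(y + y) = -4 + (2*y)*(2*y) = -4 + 4*y**2)
u(A, I) = -8 + A**2/2 (u(A, I) = -8 + ((A*A)*2)/4 = -8 + (A**2*2)/4 = -8 + (2*A**2)/4 = -8 + A**2/2)
1/(-72606 + u(C(-2), 191)) = 1/(-72606 + (-8 + (-4 + 4*(-2)**2)**2/2)) = 1/(-72606 + (-8 + (-4 + 4*4)**2/2)) = 1/(-72606 + (-8 + (-4 + 16)**2/2)) = 1/(-72606 + (-8 + (1/2)*12**2)) = 1/(-72606 + (-8 + (1/2)*144)) = 1/(-72606 + (-8 + 72)) = 1/(-72606 + 64) = 1/(-72542) = -1/72542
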